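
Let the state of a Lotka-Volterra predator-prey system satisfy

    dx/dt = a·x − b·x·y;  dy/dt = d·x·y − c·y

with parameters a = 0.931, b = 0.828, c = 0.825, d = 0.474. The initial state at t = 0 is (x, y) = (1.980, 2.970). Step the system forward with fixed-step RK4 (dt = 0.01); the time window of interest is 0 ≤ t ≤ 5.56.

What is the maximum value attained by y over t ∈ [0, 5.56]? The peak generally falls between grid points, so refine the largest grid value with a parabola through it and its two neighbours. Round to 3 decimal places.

t=0.000: state=(1.980, 2.970)
step 1 (dt=0.01): k1=(-3.026, 0.337), k2=(-3.005, 0.316), k3=(-3.005, 0.316), k4=(-2.985, 0.295); state += dt/6·(k1+2k2+2k3+k4)
t=0.010: state=(1.950, 2.973)
t=0.020: state=(1.920, 2.976)
t=0.030: state=(1.891, 2.978)
continuing one RK4 step at a time; state shown every 20 steps (Δt=0.2):
t=0.200: state=(1.457, 2.960)
t=0.400: state=(1.085, 2.828)
t=0.600: state=(0.832, 2.624)
t=0.800: state=(0.662, 2.387)
t=1.000: state=(0.548, 2.142)
t=1.200: state=(0.472, 1.906)
t=1.400: state=(0.423, 1.686)
t=1.600: state=(0.392, 1.485)
t=1.800: state=(0.374, 1.306)
t=2.000: state=(0.368, 1.147)
t=2.200: state=(0.371, 1.007)
t=2.400: state=(0.383, 0.885)
t=2.600: state=(0.402, 0.779)
t=2.800: state=(0.429, 0.687)
t=3.000: state=(0.464, 0.607)
t=3.200: state=(0.508, 0.539)
t=3.400: state=(0.563, 0.481)
t=3.600: state=(0.629, 0.431)
t=3.800: state=(0.708, 0.390)
t=4.000: state=(0.802, 0.355)
t=4.200: state=(0.913, 0.326)
t=4.400: state=(1.044, 0.304)
t=4.600: state=(1.198, 0.286)
t=4.800: state=(1.377, 0.274)
t=5.000: state=(1.587, 0.267)
t=5.200: state=(1.829, 0.266)
t=5.400: state=(2.107, 0.272)
t=5.560: state=(2.358, 0.283)
largest grid value and its neighbours: y(0.070)=2.98353, y(0.080)=2.98387, y(0.090)=2.98383
parabola through these three points peaks at t≈0.084 with y≈2.98390

max y = 2.984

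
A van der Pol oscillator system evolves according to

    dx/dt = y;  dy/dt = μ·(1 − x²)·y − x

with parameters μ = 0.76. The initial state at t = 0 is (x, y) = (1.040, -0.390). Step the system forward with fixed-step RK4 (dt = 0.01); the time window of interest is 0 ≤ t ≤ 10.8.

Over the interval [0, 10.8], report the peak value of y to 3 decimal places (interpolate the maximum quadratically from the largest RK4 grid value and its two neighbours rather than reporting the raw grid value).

max y = 2.377

t=0.000: state=(1.040, -0.390)
step 1 (dt=0.01): k1=(-0.390, -1.016), k2=(-0.395, -1.015), k3=(-0.395, -1.015), k4=(-0.400, -1.014); state += dt/6·(k1+2k2+2k3+k4)
t=0.010: state=(1.036, -0.400)
t=0.020: state=(1.032, -0.410)
t=0.030: state=(1.028, -0.420)
continuing one RK4 step at a time; state shown every 50 steps (Δt=0.5):
t=0.500: state=(0.720, -0.893)
t=1.000: state=(0.133, -1.470)
t=1.500: state=(-0.732, -1.888)
t=2.000: state=(-1.536, -1.096)
t=2.500: state=(-1.770, 0.065)
t=3.000: state=(-1.576, 0.647)
t=3.500: state=(-1.151, 1.055)
t=4.000: state=(-0.494, 1.622)
t=4.500: state=(0.504, 2.330)
t=5.000: state=(1.592, 1.628)
t=5.500: state=(1.978, 0.056)
t=6.000: state=(1.818, -0.589)
t=6.500: state=(1.437, -0.928)
t=7.000: state=(0.874, -1.360)
t=7.500: state=(0.026, -2.075)
t=8.000: state=(-1.140, -2.314)
t=8.500: state=(-1.923, -0.681)
t=9.000: state=(-1.954, 0.374)
t=9.500: state=(-1.657, 0.773)
t=10.000: state=(-1.188, 1.120)
t=10.500: state=(-0.500, 1.684)
t=10.800: state=(0.075, 2.156)
largest grid value and its neighbours: y(4.600)=2.37650, y(4.610)=2.37683, y(4.620)=2.37626
parabola through these three points peaks at t≈4.609 with y≈2.37684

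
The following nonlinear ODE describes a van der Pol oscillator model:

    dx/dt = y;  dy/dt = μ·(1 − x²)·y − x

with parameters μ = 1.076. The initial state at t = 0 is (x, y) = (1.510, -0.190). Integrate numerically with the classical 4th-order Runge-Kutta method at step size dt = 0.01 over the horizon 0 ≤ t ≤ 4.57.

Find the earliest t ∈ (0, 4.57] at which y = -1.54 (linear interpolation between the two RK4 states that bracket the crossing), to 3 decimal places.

t = 1.275

t=0.000: state=(1.510, -0.190)
step 1 (dt=0.01): k1=(-0.190, -1.248), k2=(-0.196, -1.239), k3=(-0.196, -1.239), k4=(-0.202, -1.231); state += dt/6·(k1+2k2+2k3+k4)
t=0.010: state=(1.508, -0.202)
t=0.020: state=(1.506, -0.215)
t=0.030: state=(1.504, -0.227)
continuing one RK4 step at a time; state shown every 20 steps (Δt=0.2):
t=0.200: state=(1.449, -0.409)
t=0.400: state=(1.349, -0.586)
t=0.600: state=(1.216, -0.750)
t=0.800: state=(1.048, -0.926)
t=1.000: state=(0.843, -1.139)
t=1.200: state=(0.589, -1.415)
t=1.270: state=(0.486, -1.531)
next step: t=1.280: state=(0.470, -1.549) — y has crossed -1.54
linear interpolation between t=1.270 (-1.53104) and t=1.280 (-1.54860) → t≈1.275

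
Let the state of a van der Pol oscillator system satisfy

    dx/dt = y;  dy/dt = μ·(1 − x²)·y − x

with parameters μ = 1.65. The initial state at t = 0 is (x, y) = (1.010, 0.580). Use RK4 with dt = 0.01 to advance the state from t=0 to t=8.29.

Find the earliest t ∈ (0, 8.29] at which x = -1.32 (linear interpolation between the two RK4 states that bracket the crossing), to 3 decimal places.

t = 2.347

t=0.000: state=(1.010, 0.580)
step 1 (dt=0.01): k1=(0.580, -1.029), k2=(0.575, -1.038), k3=(0.575, -1.037), k4=(0.570, -1.046); state += dt/6·(k1+2k2+2k3+k4)
t=0.010: state=(1.016, 0.570)
t=0.020: state=(1.021, 0.559)
t=0.030: state=(1.027, 0.548)
continuing one RK4 step at a time; state shown every 50 steps (Δt=0.5):
t=0.500: state=(1.153, -0.014)
t=1.000: state=(1.015, -0.526)
t=1.500: state=(0.609, -1.164)
t=2.000: state=(-0.292, -2.623)
t=2.340: state=(-1.301, -2.822)
next step: t=2.350: state=(-1.329, -2.776) — x has crossed -1.32
linear interpolation between t=2.340 (-1.30063) and t=2.350 (-1.32863) → t≈2.347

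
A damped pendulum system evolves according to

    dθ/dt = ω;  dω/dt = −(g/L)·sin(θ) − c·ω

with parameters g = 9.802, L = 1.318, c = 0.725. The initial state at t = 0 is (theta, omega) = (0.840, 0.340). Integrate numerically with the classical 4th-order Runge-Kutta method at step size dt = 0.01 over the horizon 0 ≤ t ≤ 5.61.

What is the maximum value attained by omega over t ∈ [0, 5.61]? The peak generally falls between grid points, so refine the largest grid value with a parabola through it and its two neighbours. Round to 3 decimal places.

max omega = 1.206

t=0.000: state=(0.840, 0.340)
step 1 (dt=0.01): k1=(0.340, -5.784), k2=(0.311, -5.772), k3=(0.311, -5.771), k4=(0.282, -5.758); state += dt/6·(k1+2k2+2k3+k4)
t=0.010: state=(0.843, 0.282)
t=0.020: state=(0.846, 0.225)
t=0.030: state=(0.848, 0.168)
continuing one RK4 step at a time; state shown every 20 steps (Δt=0.2):
t=0.200: state=(0.797, -0.733)
t=0.400: state=(0.566, -1.516)
t=0.600: state=(0.222, -1.842)
t=0.800: state=(-0.135, -1.642)
t=1.000: state=(-0.407, -1.033)
t=1.200: state=(-0.536, -0.246)
t=1.400: state=(-0.509, 0.493)
t=1.600: state=(-0.354, 1.013)
t=1.800: state=(-0.126, 1.206)
t=2.000: state=(0.105, 1.050)
t=2.200: state=(0.276, 0.634)
t=2.400: state=(0.351, 0.108)
t=2.600: state=(0.323, -0.374)
t=2.800: state=(0.212, -0.695)
t=3.000: state=(0.060, -0.788)
t=3.200: state=(-0.088, -0.657)
t=3.400: state=(-0.192, -0.367)
t=3.600: state=(-0.231, -0.018)
t=3.800: state=(-0.202, 0.288)
t=4.000: state=(-0.123, 0.477)
t=4.200: state=(-0.022, 0.512)
t=4.400: state=(0.072, 0.404)
t=4.600: state=(0.133, 0.202)
t=4.800: state=(0.151, -0.027)
t=5.000: state=(0.125, -0.218)
t=5.200: state=(0.070, -0.325)
t=5.400: state=(0.002, -0.329)
t=5.600: state=(-0.056, -0.245)
t=5.610: state=(-0.059, -0.239)
largest grid value and its neighbours: omega(1.800)=1.20551, omega(1.810)=1.20567, omega(1.820)=1.20494
parabola through these three points peaks at t≈1.807 with omega≈1.20571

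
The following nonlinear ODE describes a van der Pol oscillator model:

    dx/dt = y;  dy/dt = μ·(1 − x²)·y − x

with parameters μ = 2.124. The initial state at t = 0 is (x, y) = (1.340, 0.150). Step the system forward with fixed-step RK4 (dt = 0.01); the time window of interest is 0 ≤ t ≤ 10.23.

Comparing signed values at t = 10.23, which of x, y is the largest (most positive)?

largest component: y

t=0.000: state=(1.340, 0.150)
step 1 (dt=0.01): k1=(0.150, -1.593), k2=(0.142, -1.581), k3=(0.142, -1.581), k4=(0.134, -1.569); state += dt/6·(k1+2k2+2k3+k4)
t=0.010: state=(1.341, 0.134)
t=0.020: state=(1.343, 0.119)
t=0.030: state=(1.344, 0.103)
continuing one RK4 step at a time; state shown every 50 steps (Δt=0.5):
t=0.500: state=(1.261, -0.395)
t=1.000: state=(0.967, -0.806)
t=1.500: state=(0.359, -1.841)
t=2.000: state=(-1.159, -3.780)
t=2.500: state=(-2.007, -0.083)
t=3.000: state=(-1.908, 0.309)
t=3.500: state=(-1.737, 0.375)
t=4.000: state=(-1.530, 0.459)
t=4.500: state=(-1.265, 0.622)
t=5.000: state=(-0.869, 1.036)
t=5.500: state=(-0.056, 2.561)
t=6.000: state=(1.657, 2.588)
t=6.500: state=(2.010, -0.164)
t=7.000: state=(1.873, -0.328)
t=7.500: state=(1.693, -0.391)
t=8.000: state=(1.476, -0.487)
t=8.500: state=(1.191, -0.681)
t=9.000: state=(0.741, -1.223)
t=9.500: state=(-0.273, -3.233)
t=10.000: state=(-1.880, -1.377)
t=10.230: state=(-2.019, -0.095)
compare at T: x=-2.019, y=-0.095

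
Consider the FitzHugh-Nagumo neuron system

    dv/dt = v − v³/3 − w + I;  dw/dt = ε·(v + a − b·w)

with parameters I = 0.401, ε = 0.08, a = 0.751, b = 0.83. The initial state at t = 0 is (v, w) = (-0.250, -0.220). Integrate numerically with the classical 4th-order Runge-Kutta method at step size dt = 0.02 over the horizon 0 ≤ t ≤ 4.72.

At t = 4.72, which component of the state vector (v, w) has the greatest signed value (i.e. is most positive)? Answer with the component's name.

t=0.000: state=(-0.250, -0.220)
step 1 (dt=0.02): k1=(0.376, 0.055), k2=(0.379, 0.055), k3=(0.379, 0.055), k4=(0.382, 0.055); state += dt/6·(k1+2k2+2k3+k4)
t=0.020: state=(-0.242, -0.219)
t=0.040: state=(-0.235, -0.218)
t=0.060: state=(-0.227, -0.217)
continuing one RK4 step at a time; state shown every 10 steps (Δt=0.2):
t=0.200: state=(-0.168, -0.209)
t=0.400: state=(-0.072, -0.196)
t=0.600: state=(0.043, -0.181)
t=0.800: state=(0.180, -0.165)
t=1.000: state=(0.341, -0.147)
t=1.200: state=(0.530, -0.126)
t=1.400: state=(0.743, -0.103)
t=1.600: state=(0.969, -0.076)
t=1.800: state=(1.193, -0.046)
t=2.000: state=(1.392, -0.013)
t=2.200: state=(1.552, 0.023)
t=2.400: state=(1.666, 0.060)
t=2.600: state=(1.740, 0.099)
t=2.800: state=(1.784, 0.137)
t=3.000: state=(1.806, 0.176)
t=3.200: state=(1.813, 0.214)
t=3.400: state=(1.812, 0.252)
t=3.600: state=(1.805, 0.290)
t=3.800: state=(1.795, 0.326)
t=4.000: state=(1.782, 0.362)
t=4.200: state=(1.768, 0.398)
t=4.400: state=(1.754, 0.432)
t=4.600: state=(1.738, 0.466)
t=4.720: state=(1.729, 0.486)
compare at T: v=1.729, w=0.486

largest component: v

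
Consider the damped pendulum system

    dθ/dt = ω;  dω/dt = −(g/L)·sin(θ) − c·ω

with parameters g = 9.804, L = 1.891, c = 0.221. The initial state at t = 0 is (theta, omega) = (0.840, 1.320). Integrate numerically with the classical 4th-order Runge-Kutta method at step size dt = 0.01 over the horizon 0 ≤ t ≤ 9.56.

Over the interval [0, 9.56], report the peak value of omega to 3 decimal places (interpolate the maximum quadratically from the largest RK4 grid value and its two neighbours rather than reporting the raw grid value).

max omega = 1.791

t=0.000: state=(0.840, 1.320)
step 1 (dt=0.01): k1=(1.320, -4.152), k2=(1.299, -4.171), k3=(1.299, -4.170), k4=(1.278, -4.188); state += dt/6·(k1+2k2+2k3+k4)
t=0.010: state=(0.853, 1.278)
t=0.020: state=(0.866, 1.236)
t=0.030: state=(0.878, 1.194)
continuing one RK4 step at a time; state shown every 50 steps (Δt=0.5):
t=0.500: state=(0.950, -0.865)
t=1.000: state=(0.131, -2.092)
t=1.500: state=(-0.737, -1.043)
t=2.000: state=(-0.770, 0.884)
t=2.500: state=(-0.024, 1.787)
t=3.000: state=(0.669, 0.720)
t=3.500: state=(0.599, -0.942)
t=4.000: state=(-0.085, -1.495)
t=4.500: state=(-0.606, -0.400)
t=5.000: state=(-0.438, 0.983)
t=5.500: state=(0.176, 1.204)
t=6.000: state=(0.537, 0.113)
t=6.500: state=(0.290, -0.981)
t=7.000: state=(-0.242, -0.918)
t=7.500: state=(-0.458, 0.124)
t=8.000: state=(-0.160, 0.927)
t=8.500: state=(0.280, 0.645)
t=9.000: state=(0.371, -0.301)
t=9.500: state=(0.052, -0.828)
t=9.560: state=(0.002, -0.825)
largest grid value and its neighbours: omega(2.460)=1.79056, omega(2.470)=1.79107, omega(2.480)=1.79067
parabola through these three points peaks at t≈2.471 with omega≈1.79108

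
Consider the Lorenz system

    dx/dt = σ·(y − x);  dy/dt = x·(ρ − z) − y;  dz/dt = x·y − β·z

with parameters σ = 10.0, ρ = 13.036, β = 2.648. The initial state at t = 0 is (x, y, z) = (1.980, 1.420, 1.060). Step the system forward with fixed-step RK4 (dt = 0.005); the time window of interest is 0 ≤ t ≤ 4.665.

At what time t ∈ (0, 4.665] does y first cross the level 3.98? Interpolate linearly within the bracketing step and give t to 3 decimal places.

t=0.000: state=(1.980, 1.420, 1.060)
step 1 (dt=0.005): k1=(-5.600, 22.292, 0.005), k2=(-4.903, 22.069, 0.094), k3=(-4.926, 22.090, 0.095), k4=(-4.249, 21.886, 0.184); state += dt/6·(k1+2k2+2k3+k4)
t=0.005: state=(1.955, 1.530, 1.060)
t=0.010: state=(1.937, 1.639, 1.062)
t=0.015: state=(1.925, 1.746, 1.064)
t=0.110: state=(2.545, 3.872, 1.341)
next step: t=0.115: state=(2.613, 4.003, 1.374) — y has crossed 3.98
linear interpolation between t=0.110 (3.87236) and t=0.115 (4.00324) → t≈0.114

t = 0.114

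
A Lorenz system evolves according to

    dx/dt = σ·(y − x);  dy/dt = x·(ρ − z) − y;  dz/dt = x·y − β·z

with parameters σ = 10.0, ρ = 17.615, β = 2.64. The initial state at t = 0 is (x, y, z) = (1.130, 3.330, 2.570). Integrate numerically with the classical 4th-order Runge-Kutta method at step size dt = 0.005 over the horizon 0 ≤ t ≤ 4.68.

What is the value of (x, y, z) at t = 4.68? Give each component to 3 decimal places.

t=0.000: state=(1.130, 3.330, 2.570)
step 1 (dt=0.005): k1=(22.000, 13.671, -3.022), k2=(21.792, 14.473, -2.778), k3=(21.817, 14.463, -2.779), k4=(21.632, 15.257, -2.532); state += dt/6·(k1+2k2+2k3+k4)
t=0.005: state=(1.239, 3.402, 2.556)
t=0.010: state=(1.346, 3.483, 2.545)
t=0.015: state=(1.453, 3.570, 2.536)
continuing one RK4 step at a time; state shown every 40 steps (Δt=0.2):
t=0.200: state=(7.203, 12.047, 6.571)
t=0.400: state=(11.685, 6.712, 27.295)
t=0.600: state=(1.152, -1.371, 17.239)
t=0.800: state=(-1.003, -1.539, 10.235)
t=1.000: state=(-2.791, -4.350, 6.871)
t=1.200: state=(-8.420, -12.280, 11.712)
t=1.400: state=(-9.449, -5.234, 24.327)
t=1.600: state=(-2.362, -0.808, 15.980)
t=1.800: state=(-1.702, -2.187, 9.794)
t=2.000: state=(-4.208, -6.464, 7.686)
t=2.200: state=(-10.399, -12.806, 17.432)
t=2.400: state=(-6.600, -2.459, 21.855)
t=2.600: state=(-2.100, -1.574, 13.709)
t=2.800: state=(-2.839, -4.007, 9.040)
t=3.000: state=(-7.237, -10.423, 11.142)
t=3.200: state=(-10.014, -7.673, 23.004)
t=3.400: state=(-3.690, -1.728, 17.325)
t=3.600: state=(-2.656, -3.204, 11.183)
t=3.800: state=(-5.545, -7.966, 10.089)
t=4.000: state=(-10.166, -10.586, 19.930)
t=4.200: state=(-5.582, -2.743, 19.680)
t=4.400: state=(-3.016, -3.064, 13.057)
t=4.600: state=(-4.957, -6.835, 10.626)
t=4.680: state=(-6.718, -9.175, 12.008)

(x, y, z) = (-6.718, -9.175, 12.008)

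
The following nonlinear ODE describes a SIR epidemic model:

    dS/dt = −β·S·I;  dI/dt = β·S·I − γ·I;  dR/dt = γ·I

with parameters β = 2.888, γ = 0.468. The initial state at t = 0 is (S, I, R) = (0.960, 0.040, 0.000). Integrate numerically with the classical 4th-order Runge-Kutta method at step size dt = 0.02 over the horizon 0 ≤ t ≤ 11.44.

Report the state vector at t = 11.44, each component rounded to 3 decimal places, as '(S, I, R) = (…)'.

(S, I, R) = (0.002, 0.010, 0.988)

t=0.000: state=(0.960, 0.040, 0.000)
step 1 (dt=0.02): k1=(-0.111, 0.092, 0.019), k2=(-0.113, 0.094, 0.019), k3=(-0.113, 0.094, 0.019), k4=(-0.116, 0.096, 0.020); state += dt/6·(k1+2k2+2k3+k4)
t=0.020: state=(0.958, 0.042, 0.000)
t=0.040: state=(0.955, 0.044, 0.001)
t=0.060: state=(0.953, 0.046, 0.001)
continuing one RK4 step at a time; state shown every 25 steps (Δt=0.5):
t=0.500: state=(0.863, 0.119, 0.017)
t=1.000: state=(0.651, 0.286, 0.063)
t=1.500: state=(0.373, 0.474, 0.153)
t=2.000: state=(0.175, 0.549, 0.275)
t=2.500: state=(0.081, 0.518, 0.402)
t=3.000: state=(0.040, 0.445, 0.515)
t=3.500: state=(0.022, 0.368, 0.610)
t=4.000: state=(0.014, 0.299, 0.687)
t=4.500: state=(0.009, 0.240, 0.750)
t=5.000: state=(0.007, 0.192, 0.801)
t=5.500: state=(0.005, 0.154, 0.841)
t=6.000: state=(0.004, 0.122, 0.873)
t=6.500: state=(0.004, 0.097, 0.899)
t=7.000: state=(0.003, 0.077, 0.919)
t=7.500: state=(0.003, 0.062, 0.935)
t=8.000: state=(0.003, 0.049, 0.948)
t=8.500: state=(0.003, 0.039, 0.959)
t=9.000: state=(0.002, 0.031, 0.967)
t=9.500: state=(0.002, 0.025, 0.973)
t=10.000: state=(0.002, 0.019, 0.978)
t=10.500: state=(0.002, 0.015, 0.982)
t=11.000: state=(0.002, 0.012, 0.986)
t=11.440: state=(0.002, 0.010, 0.988)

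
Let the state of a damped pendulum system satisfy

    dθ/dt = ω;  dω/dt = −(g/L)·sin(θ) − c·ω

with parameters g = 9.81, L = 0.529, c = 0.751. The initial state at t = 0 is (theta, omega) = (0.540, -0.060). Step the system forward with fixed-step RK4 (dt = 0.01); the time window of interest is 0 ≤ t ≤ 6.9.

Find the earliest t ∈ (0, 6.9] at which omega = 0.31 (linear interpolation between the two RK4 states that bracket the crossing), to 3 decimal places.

t = 0.780

t=0.000: state=(0.540, -0.060)
step 1 (dt=0.01): k1=(-0.060, -9.489), k2=(-0.107, -9.449), k3=(-0.107, -9.445), k4=(-0.154, -9.401); state += dt/6·(k1+2k2+2k3+k4)
t=0.010: state=(0.539, -0.154)
t=0.020: state=(0.537, -0.248)
t=0.030: state=(0.534, -0.340)
continuing one RK4 step at a time; state shown every 25 steps (Δt=0.25):
t=0.250: state=(0.271, -1.840)
t=0.500: state=(-0.206, -1.609)
t=0.750: state=(-0.407, 0.096)
t=0.780: state=(-0.401, 0.310)
next step: t=0.790: state=(-0.397, 0.379) — omega has crossed 0.31
linear interpolation between t=0.780 (0.30977) and t=0.790 (0.37921) → t≈0.780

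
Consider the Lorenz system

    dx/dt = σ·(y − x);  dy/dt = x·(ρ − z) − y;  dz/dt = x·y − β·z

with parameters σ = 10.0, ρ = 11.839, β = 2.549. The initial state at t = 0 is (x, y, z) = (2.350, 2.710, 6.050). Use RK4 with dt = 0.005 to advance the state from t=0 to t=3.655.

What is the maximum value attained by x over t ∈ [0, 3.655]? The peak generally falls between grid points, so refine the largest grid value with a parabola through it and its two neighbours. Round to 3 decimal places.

max x = 7.921

t=0.000: state=(2.350, 2.710, 6.050)
step 1 (dt=0.005): k1=(3.600, 10.894, -9.053), k2=(3.782, 10.972, -8.907), k3=(3.780, 10.974, -8.906), k4=(3.960, 11.054, -8.758); state += dt/6·(k1+2k2+2k3+k4)
t=0.005: state=(2.369, 2.765, 6.005)
t=0.010: state=(2.390, 2.821, 5.962)
t=0.015: state=(2.412, 2.877, 5.921)
continuing one RK4 step at a time; state shown every 40 steps (Δt=0.2):
t=0.200: state=(4.272, 5.777, 5.830)
t=0.400: state=(7.526, 8.650, 10.981)
t=0.600: state=(6.448, 4.600, 14.638)
t=0.800: state=(3.418, 2.613, 11.133)
t=1.000: state=(3.105, 3.478, 8.096)
t=1.200: state=(4.649, 5.763, 7.675)
t=1.400: state=(6.796, 7.441, 11.066)
t=1.600: state=(6.138, 5.029, 13.378)
t=1.800: state=(4.138, 3.535, 11.165)
t=2.000: state=(3.913, 4.233, 8.998)
t=2.200: state=(5.135, 5.932, 9.043)
t=2.400: state=(6.364, 6.563, 11.447)
t=2.600: state=(5.658, 4.937, 12.421)
t=2.800: state=(4.465, 4.143, 10.846)
t=3.000: state=(4.490, 4.800, 9.539)
t=3.200: state=(5.420, 5.929, 9.967)
t=3.400: state=(5.989, 5.947, 11.538)
t=3.600: state=(5.349, 4.889, 11.749)
t=3.655: state=(5.105, 4.687, 11.493)
largest grid value and its neighbours: x(0.460)=7.91677, x(0.465)=7.92051, x(0.470)=7.91948
parabola through these three points peaks at t≈0.466 with x≈7.92070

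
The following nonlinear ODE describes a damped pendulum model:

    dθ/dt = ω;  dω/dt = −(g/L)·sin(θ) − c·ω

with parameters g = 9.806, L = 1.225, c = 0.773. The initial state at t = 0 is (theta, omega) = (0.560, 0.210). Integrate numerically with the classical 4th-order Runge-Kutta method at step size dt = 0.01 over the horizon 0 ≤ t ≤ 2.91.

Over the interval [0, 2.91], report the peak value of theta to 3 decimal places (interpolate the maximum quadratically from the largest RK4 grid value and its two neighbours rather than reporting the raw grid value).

t=0.000: state=(0.560, 0.210)
step 1 (dt=0.01): k1=(0.210, -4.414), k2=(0.188, -4.404), k3=(0.188, -4.404), k4=(0.166, -4.393); state += dt/6·(k1+2k2+2k3+k4)
t=0.010: state=(0.562, 0.166)
t=0.020: state=(0.563, 0.122)
t=0.030: state=(0.564, 0.079)
continuing one RK4 step at a time; state shown every 10 steps (Δt=0.1):
t=0.100: state=(0.559, -0.217)
t=0.200: state=(0.518, -0.598)
t=0.300: state=(0.442, -0.911)
t=0.400: state=(0.339, -1.137)
t=0.500: state=(0.218, -1.264)
t=0.600: state=(0.090, -1.287)
t=0.700: state=(-0.036, -1.211)
t=0.800: state=(-0.150, -1.048)
t=0.900: state=(-0.244, -0.818)
t=1.000: state=(-0.312, -0.544)
t=1.100: state=(-0.352, -0.250)
t=1.200: state=(-0.362, 0.039)
t=1.300: state=(-0.345, 0.304)
t=1.400: state=(-0.303, 0.528)
t=1.500: state=(-0.241, 0.696)
t=1.600: state=(-0.166, 0.800)
t=1.700: state=(-0.083, 0.836)
t=1.800: state=(-0.001, 0.805)
t=1.900: state=(0.076, 0.715)
t=2.000: state=(0.141, 0.578)
t=2.100: state=(0.190, 0.406)
t=2.200: state=(0.222, 0.217)
t=2.300: state=(0.234, 0.026)
t=2.400: state=(0.227, -0.153)
t=2.500: state=(0.204, -0.307)
t=2.600: state=(0.167, -0.427)
t=2.700: state=(0.120, -0.505)
t=2.800: state=(0.067, -0.540)
t=2.900: state=(0.013, -0.530)
t=2.910: state=(0.008, -0.527)
largest grid value and its neighbours: theta(0.040)=0.56489, theta(0.050)=0.56503, theta(0.060)=0.56474
parabola through these three points peaks at t≈0.048 with theta≈0.56504

max theta = 0.565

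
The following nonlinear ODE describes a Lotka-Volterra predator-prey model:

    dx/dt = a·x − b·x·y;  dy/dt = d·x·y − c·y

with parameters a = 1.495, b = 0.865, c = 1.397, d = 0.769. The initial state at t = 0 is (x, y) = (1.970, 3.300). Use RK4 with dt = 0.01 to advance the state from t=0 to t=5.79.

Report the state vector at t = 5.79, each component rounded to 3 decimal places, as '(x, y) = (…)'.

t=0.000: state=(1.970, 3.300)
step 1 (dt=0.01): k1=(-2.678, 0.389), k2=(-2.663, 0.355), k3=(-2.663, 0.356), k4=(-2.648, 0.322); state += dt/6·(k1+2k2+2k3+k4)
t=0.010: state=(1.943, 3.304)
t=0.020: state=(1.917, 3.306)
t=0.030: state=(1.891, 3.309)
continuing one RK4 step at a time; state shown every 20 steps (Δt=0.2):
t=0.200: state=(1.502, 3.253)
t=0.400: state=(1.175, 3.018)
t=0.600: state=(0.967, 2.687)
t=0.800: state=(0.844, 2.334)
t=1.000: state=(0.783, 1.999)
t=1.200: state=(0.767, 1.702)
t=1.400: state=(0.788, 1.450)
t=1.600: state=(0.843, 1.243)
t=1.800: state=(0.930, 1.076)
t=2.000: state=(1.054, 0.948)
t=2.200: state=(1.216, 0.853)
t=2.400: state=(1.424, 0.790)
t=2.600: state=(1.680, 0.758)
t=2.800: state=(1.988, 0.759)
t=3.000: state=(2.344, 0.801)
t=3.200: state=(2.732, 0.895)
t=3.400: state=(3.115, 1.061)
t=3.600: state=(3.422, 1.328)
t=3.800: state=(3.551, 1.722)
t=4.000: state=(3.405, 2.233)
t=4.200: state=(2.978, 2.767)
t=4.400: state=(2.396, 3.165)
t=4.600: state=(1.838, 3.311)
t=4.800: state=(1.406, 3.208)
t=5.000: state=(1.112, 2.939)
t=5.200: state=(0.929, 2.597)
t=5.400: state=(0.824, 2.246)
t=5.600: state=(0.775, 1.919)
t=5.790: state=(0.769, 1.647)

(x, y) = (0.769, 1.647)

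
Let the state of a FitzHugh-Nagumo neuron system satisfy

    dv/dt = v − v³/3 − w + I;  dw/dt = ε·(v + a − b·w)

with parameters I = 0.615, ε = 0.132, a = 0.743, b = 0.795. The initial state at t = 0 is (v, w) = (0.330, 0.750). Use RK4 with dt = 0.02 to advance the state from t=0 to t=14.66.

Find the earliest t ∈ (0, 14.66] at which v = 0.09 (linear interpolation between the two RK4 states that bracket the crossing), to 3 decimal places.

t = 8.785

t=0.000: state=(0.330, 0.750)
step 1 (dt=0.02): k1=(0.183, 0.063), k2=(0.184, 0.063), k3=(0.184, 0.063), k4=(0.185, 0.063); state += dt/6·(k1+2k2+2k3+k4)
t=0.020: state=(0.334, 0.751)
t=0.040: state=(0.337, 0.753)
t=0.060: state=(0.341, 0.754)
continuing one RK4 step at a time; state shown every 25 steps (Δt=0.5):
t=0.500: state=(0.435, 0.784)
t=1.000: state=(0.570, 0.824)
t=1.500: state=(0.732, 0.871)
t=2.000: state=(0.907, 0.927)
t=2.500: state=(1.067, 0.991)
t=3.000: state=(1.186, 1.061)
t=3.500: state=(1.251, 1.133)
t=4.000: state=(1.270, 1.204)
t=4.500: state=(1.253, 1.272)
t=5.000: state=(1.213, 1.334)
t=5.500: state=(1.154, 1.390)
t=6.000: state=(1.080, 1.438)
t=6.500: state=(0.990, 1.479)
t=7.000: state=(0.880, 1.512)
t=7.500: state=(0.743, 1.534)
t=8.000: state=(0.559, 1.546)
t=8.500: state=(0.298, 1.543)
t=8.780: state=(0.094, 1.532)
next step: t=8.800: state=(0.078, 1.531) — v has crossed 0.09
linear interpolation between t=8.780 (0.09414) and t=8.800 (0.07752) → t≈8.785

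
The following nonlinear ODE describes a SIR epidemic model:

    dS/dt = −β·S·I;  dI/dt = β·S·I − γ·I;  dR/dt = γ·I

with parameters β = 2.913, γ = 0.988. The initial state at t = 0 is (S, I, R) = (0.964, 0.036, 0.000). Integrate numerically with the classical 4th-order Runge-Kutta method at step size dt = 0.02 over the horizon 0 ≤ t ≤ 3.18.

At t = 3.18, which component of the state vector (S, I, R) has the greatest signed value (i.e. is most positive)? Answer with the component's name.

largest component: R

t=0.000: state=(0.964, 0.036, 0.000)
step 1 (dt=0.02): k1=(-0.101, 0.066, 0.036), k2=(-0.103, 0.067, 0.036), k3=(-0.103, 0.067, 0.036), k4=(-0.105, 0.068, 0.037); state += dt/6·(k1+2k2+2k3+k4)
t=0.020: state=(0.962, 0.037, 0.001)
t=0.040: state=(0.960, 0.039, 0.001)
t=0.060: state=(0.958, 0.040, 0.002)
continuing one RK4 step at a time; state shown every 10 steps (Δt=0.2):
t=0.200: state=(0.940, 0.051, 0.009)
t=0.400: state=(0.907, 0.072, 0.021)
t=0.600: state=(0.863, 0.100, 0.038)
t=0.800: state=(0.807, 0.133, 0.060)
t=1.000: state=(0.738, 0.171, 0.090)
t=1.200: state=(0.661, 0.211, 0.128)
t=1.400: state=(0.578, 0.249, 0.174)
t=1.600: state=(0.495, 0.279, 0.226)
t=1.800: state=(0.418, 0.299, 0.283)
t=2.000: state=(0.350, 0.306, 0.343)
t=2.200: state=(0.293, 0.303, 0.404)
t=2.400: state=(0.247, 0.291, 0.462)
t=2.600: state=(0.209, 0.273, 0.518)
t=2.800: state=(0.180, 0.250, 0.570)
t=3.000: state=(0.156, 0.227, 0.617)
t=3.180: state=(0.140, 0.205, 0.655)
compare at T: S=0.140, I=0.205, R=0.655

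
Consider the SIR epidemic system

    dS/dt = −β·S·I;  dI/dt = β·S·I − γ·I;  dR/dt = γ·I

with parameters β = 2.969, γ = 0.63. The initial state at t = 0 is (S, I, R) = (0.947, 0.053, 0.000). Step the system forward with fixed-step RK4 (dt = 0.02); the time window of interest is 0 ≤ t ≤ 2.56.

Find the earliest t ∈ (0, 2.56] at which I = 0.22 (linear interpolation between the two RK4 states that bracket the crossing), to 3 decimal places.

t = 0.745

t=0.000: state=(0.947, 0.053, 0.000)
step 1 (dt=0.02): k1=(-0.149, 0.116, 0.033), k2=(-0.152, 0.118, 0.034), k3=(-0.152, 0.118, 0.034), k4=(-0.155, 0.120, 0.035); state += dt/6·(k1+2k2+2k3+k4)
t=0.020: state=(0.944, 0.055, 0.001)
t=0.040: state=(0.941, 0.058, 0.001)
t=0.060: state=(0.937, 0.060, 0.002)
continuing one RK4 step at a time; state shown every 5 steps (Δt=0.1):
t=0.100: state=(0.931, 0.066, 0.004)
t=0.200: state=(0.910, 0.081, 0.008)
t=0.300: state=(0.886, 0.100, 0.014)
t=0.400: state=(0.858, 0.121, 0.021)
t=0.500: state=(0.825, 0.146, 0.029)
t=0.600: state=(0.786, 0.174, 0.039)
t=0.700: state=(0.743, 0.205, 0.051)
t=0.740: state=(0.725, 0.218, 0.057)
next step: t=0.760: state=(0.716, 0.225, 0.059) — I has crossed 0.22
linear interpolation between t=0.740 (0.21830) and t=0.760 (0.22499) → t≈0.745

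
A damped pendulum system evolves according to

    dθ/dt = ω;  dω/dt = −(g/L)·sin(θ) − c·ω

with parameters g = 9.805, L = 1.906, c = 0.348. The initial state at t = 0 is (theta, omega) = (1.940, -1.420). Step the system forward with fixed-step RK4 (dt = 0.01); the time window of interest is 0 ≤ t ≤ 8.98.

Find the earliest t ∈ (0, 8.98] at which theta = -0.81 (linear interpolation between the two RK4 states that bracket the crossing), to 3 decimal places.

t = 0.960

t=0.000: state=(1.940, -1.420)
step 1 (dt=0.01): k1=(-1.420, -4.303), k2=(-1.442, -4.309), k3=(-1.442, -4.309), k4=(-1.463, -4.315); state += dt/6·(k1+2k2+2k3+k4)
t=0.010: state=(1.926, -1.463)
t=0.020: state=(1.911, -1.506)
t=0.030: state=(1.895, -1.550)
continuing one RK4 step at a time; state shown every 50 steps (Δt=0.5):
t=0.500: state=(0.704, -3.366)
t=0.960: state=(-0.810, -2.663)
next step: t=0.970: state=(-0.836, -2.616) — theta has crossed -0.81
linear interpolation between t=0.960 (-0.80984) and t=0.970 (-0.83624) → t≈0.960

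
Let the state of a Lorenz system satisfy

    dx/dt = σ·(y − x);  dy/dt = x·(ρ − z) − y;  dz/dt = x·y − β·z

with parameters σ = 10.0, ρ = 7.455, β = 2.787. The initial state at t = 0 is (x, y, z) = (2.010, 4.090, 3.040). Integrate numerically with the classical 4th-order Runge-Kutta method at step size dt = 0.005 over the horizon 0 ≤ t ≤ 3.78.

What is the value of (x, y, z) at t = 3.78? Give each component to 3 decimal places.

t=0.000: state=(2.010, 4.090, 3.040)
step 1 (dt=0.005): k1=(20.800, 4.784, -0.252), k2=(20.400, 5.003, -0.012), k3=(20.415, 4.997, -0.017), k4=(20.029, 5.210, 0.219); state += dt/6·(k1+2k2+2k3+k4)
t=0.005: state=(2.112, 4.115, 3.040)
t=0.010: state=(2.210, 4.142, 3.042)
t=0.015: state=(2.305, 4.171, 3.047)
continuing one RK4 step at a time; state shown every 40 steps (Δt=0.2):
t=0.200: state=(4.744, 5.788, 4.580)
t=0.400: state=(5.910, 5.845, 7.834)
t=0.600: state=(4.687, 3.814, 8.419)
t=0.800: state=(3.355, 2.981, 6.752)
t=1.000: state=(3.157, 3.294, 5.363)
t=1.200: state=(3.746, 4.158, 5.047)
t=1.400: state=(4.591, 4.951, 5.896)
t=1.600: state=(4.915, 4.847, 7.075)
t=1.800: state=(4.445, 4.121, 7.266)
t=2.000: state=(3.911, 3.743, 6.609)
t=2.200: state=(3.821, 3.889, 6.005)
t=2.400: state=(4.101, 4.286, 5.927)
t=2.600: state=(4.434, 4.551, 6.330)
t=2.800: state=(4.500, 4.449, 6.746)
t=3.000: state=(4.298, 4.173, 6.764)
t=3.200: state=(4.099, 4.040, 6.488)
t=3.400: state=(4.083, 4.121, 6.258)
t=3.600: state=(4.211, 4.287, 6.262)
t=3.780: state=(4.325, 4.367, 6.420)

(x, y, z) = (4.325, 4.367, 6.420)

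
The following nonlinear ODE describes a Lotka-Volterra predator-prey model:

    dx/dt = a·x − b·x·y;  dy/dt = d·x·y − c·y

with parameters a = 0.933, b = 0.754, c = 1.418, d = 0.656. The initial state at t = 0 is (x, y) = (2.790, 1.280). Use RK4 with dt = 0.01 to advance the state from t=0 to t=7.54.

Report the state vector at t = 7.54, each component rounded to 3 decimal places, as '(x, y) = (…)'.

(x, y) = (1.687, 1.435)

t=0.000: state=(2.790, 1.280)
step 1 (dt=0.01): k1=(-0.090, 0.528), k2=(-0.095, 0.528), k3=(-0.095, 0.528), k4=(-0.101, 0.529); state += dt/6·(k1+2k2+2k3+k4)
t=0.010: state=(2.789, 1.285)
t=0.020: state=(2.788, 1.291)
t=0.030: state=(2.787, 1.296)
continuing one RK4 step at a time; state shown every 25 steps (Δt=0.25):
t=0.250: state=(2.733, 1.414)
t=0.500: state=(2.612, 1.538)
t=0.750: state=(2.444, 1.635)
t=1.000: state=(2.255, 1.686)
t=1.250: state=(2.071, 1.686)
t=1.500: state=(1.910, 1.639)
t=1.750: state=(1.784, 1.555)
t=2.000: state=(1.697, 1.451)
t=2.250: state=(1.647, 1.338)
t=2.500: state=(1.633, 1.228)
t=2.750: state=(1.652, 1.127)
t=3.000: state=(1.701, 1.041)
t=3.250: state=(1.777, 0.971)
t=3.500: state=(1.879, 0.919)
t=3.750: state=(2.002, 0.886)
t=4.000: state=(2.142, 0.873)
t=4.250: state=(2.294, 0.881)
t=4.500: state=(2.447, 0.911)
t=4.750: state=(2.590, 0.967)
t=5.000: state=(2.706, 1.047)
t=5.250: state=(2.778, 1.153)
t=5.500: state=(2.790, 1.278)
t=5.750: state=(2.734, 1.412)
t=6.000: state=(2.614, 1.537)
t=6.250: state=(2.447, 1.633)
t=6.500: state=(2.258, 1.686)
t=6.750: state=(2.073, 1.686)
t=7.000: state=(1.912, 1.640)
t=7.250: state=(1.786, 1.557)
t=7.500: state=(1.698, 1.453)
t=7.540: state=(1.687, 1.435)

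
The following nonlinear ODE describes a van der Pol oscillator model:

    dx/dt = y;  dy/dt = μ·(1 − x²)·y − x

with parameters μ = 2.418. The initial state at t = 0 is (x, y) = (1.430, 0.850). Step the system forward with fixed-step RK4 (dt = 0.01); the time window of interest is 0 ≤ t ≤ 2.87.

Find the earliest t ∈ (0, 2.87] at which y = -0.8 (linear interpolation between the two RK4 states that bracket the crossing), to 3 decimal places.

t = 1.561

t=0.000: state=(1.430, 0.850)
step 1 (dt=0.01): k1=(0.850, -3.578), k2=(0.832, -3.561), k3=(0.832, -3.561), k4=(0.814, -3.543); state += dt/6·(k1+2k2+2k3+k4)
t=0.010: state=(1.438, 0.814)
t=0.020: state=(1.446, 0.779)
t=0.030: state=(1.454, 0.744)
continuing one RK4 step at a time; state shown every 10 steps (Δt=0.1):
t=0.100: state=(1.498, 0.516)
t=0.200: state=(1.535, 0.246)
t=0.300: state=(1.549, 0.045)
t=0.400: state=(1.546, -0.099)
t=0.500: state=(1.531, -0.203)
t=0.600: state=(1.507, -0.278)
t=0.700: state=(1.476, -0.336)
t=0.800: state=(1.440, -0.384)
t=0.900: state=(1.399, -0.426)
t=1.000: state=(1.355, -0.467)
t=1.100: state=(1.306, -0.509)
t=1.200: state=(1.253, -0.555)
t=1.300: state=(1.194, -0.608)
t=1.400: state=(1.131, -0.670)
t=1.500: state=(1.060, -0.745)
t=1.560: state=(1.014, -0.799)
next step: t=1.570: state=(1.006, -0.809) — y has crossed -0.8
linear interpolation between t=1.560 (-0.79924) and t=1.570 (-0.80896) → t≈1.561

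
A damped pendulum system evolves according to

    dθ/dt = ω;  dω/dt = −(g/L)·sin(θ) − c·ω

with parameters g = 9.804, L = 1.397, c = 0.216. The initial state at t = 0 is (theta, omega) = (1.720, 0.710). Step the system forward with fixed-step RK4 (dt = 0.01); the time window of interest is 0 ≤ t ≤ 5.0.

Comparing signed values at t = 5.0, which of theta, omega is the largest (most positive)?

t=0.000: state=(1.720, 0.710)
step 1 (dt=0.01): k1=(0.710, -7.093), k2=(0.675, -7.082), k3=(0.675, -7.082), k4=(0.639, -7.071); state += dt/6·(k1+2k2+2k3+k4)
t=0.010: state=(1.727, 0.639)
t=0.020: state=(1.733, 0.569)
t=0.030: state=(1.738, 0.498)
continuing one RK4 step at a time; state shown every 20 steps (Δt=0.2):
t=0.200: state=(1.723, -0.673)
t=0.400: state=(1.453, -2.013)
t=0.600: state=(0.927, -3.197)
t=0.800: state=(0.213, -3.796)
t=1.000: state=(-0.525, -3.416)
t=1.200: state=(-1.101, -2.268)
t=1.400: state=(-1.415, -0.860)
t=1.600: state=(-1.446, 0.540)
t=1.800: state=(-1.205, 1.853)
t=2.000: state=(-0.722, 2.904)
t=2.200: state=(-0.086, 3.318)
t=2.400: state=(0.546, 2.856)
t=2.600: state=(1.014, 1.759)
t=2.800: state=(1.235, 0.435)
t=3.000: state=(1.189, -0.880)
t=3.200: state=(0.893, -2.036)
t=3.400: state=(0.402, -2.781)
t=3.600: state=(-0.172, -2.817)
t=3.800: state=(-0.676, -2.123)
t=4.000: state=(-0.992, -1.002)
t=4.200: state=(-1.069, 0.233)
t=4.400: state=(-0.905, 1.382)
t=4.600: state=(-0.536, 2.238)
t=4.800: state=(-0.047, 2.538)
t=5.000: state=(0.433, 2.159)
compare at T: theta=0.433, omega=2.159

largest component: omega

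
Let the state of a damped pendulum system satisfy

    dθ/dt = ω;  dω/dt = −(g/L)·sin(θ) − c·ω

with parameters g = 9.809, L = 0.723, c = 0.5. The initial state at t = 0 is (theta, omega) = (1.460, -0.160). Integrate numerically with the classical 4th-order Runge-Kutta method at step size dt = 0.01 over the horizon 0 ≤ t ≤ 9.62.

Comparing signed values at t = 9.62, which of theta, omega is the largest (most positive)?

t=0.000: state=(1.460, -0.160)
step 1 (dt=0.01): k1=(-0.160, -13.404), k2=(-0.227, -13.369), k3=(-0.227, -13.369), k4=(-0.294, -13.334); state += dt/6·(k1+2k2+2k3+k4)
t=0.010: state=(1.458, -0.294)
t=0.020: state=(1.454, -0.427)
t=0.030: state=(1.449, -0.559)
continuing one RK4 step at a time; state shown every 50 steps (Δt=0.5):
t=0.500: state=(0.016, -4.371)
t=1.000: state=(-1.106, 0.642)
t=1.500: state=(0.233, 3.268)
t=2.000: state=(0.785, -1.369)
t=2.500: state=(-0.428, -2.082)
t=3.000: state=(-0.456, 1.821)
t=3.500: state=(0.500, 0.930)
t=4.000: state=(0.154, -1.810)
t=4.500: state=(-0.450, 0.012)
t=5.000: state=(0.072, 1.407)
t=5.500: state=(0.318, -0.614)
t=6.000: state=(-0.196, -0.822)
t=6.500: state=(-0.160, 0.847)
t=7.000: state=(0.224, 0.259)
t=7.500: state=(0.023, -0.779)
t=8.000: state=(-0.185, 0.152)
t=8.500: state=(0.067, 0.536)
t=9.000: state=(0.113, -0.365)
t=9.500: state=(-0.104, -0.249)
t=9.620: state=(-0.123, -0.053)
compare at T: theta=-0.123, omega=-0.053

largest component: omega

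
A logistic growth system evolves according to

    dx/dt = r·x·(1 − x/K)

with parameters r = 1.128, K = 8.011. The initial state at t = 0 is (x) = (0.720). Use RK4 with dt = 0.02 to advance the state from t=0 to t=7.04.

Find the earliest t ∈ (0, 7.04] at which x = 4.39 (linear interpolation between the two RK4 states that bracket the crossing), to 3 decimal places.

t = 2.223

t=0.000: state=(0.720)
step 1 (dt=0.02): k1=(0.739), k2=(0.746), k3=(0.746), k4=(0.753); state += dt/6·(k1+2k2+2k3+k4)
t=0.020: state=(0.735)
t=0.040: state=(0.750)
t=0.060: state=(0.766)
continuing one RK4 step at a time; state shown every 25 steps (Δt=0.5):
t=0.500: state=(1.185)
t=1.000: state=(1.873)
t=1.500: state=(2.796)
t=2.000: state=(3.887)
t=2.220: state=(4.383)
next step: t=2.240: state=(4.428) — x has crossed 4.39
linear interpolation between t=2.220 (4.38293) and t=2.240 (4.42766) → t≈2.223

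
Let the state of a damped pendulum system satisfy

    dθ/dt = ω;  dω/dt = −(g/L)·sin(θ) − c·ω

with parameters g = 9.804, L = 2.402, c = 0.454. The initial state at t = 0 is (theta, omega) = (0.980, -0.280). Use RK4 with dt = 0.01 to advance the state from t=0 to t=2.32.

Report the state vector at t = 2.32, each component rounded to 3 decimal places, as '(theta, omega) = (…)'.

(theta, omega) = (-0.115, 1.130)

t=0.000: state=(0.980, -0.280)
step 1 (dt=0.01): k1=(-0.280, -3.263), k2=(-0.296, -3.252), k3=(-0.296, -3.252), k4=(-0.313, -3.241); state += dt/6·(k1+2k2+2k3+k4)
t=0.010: state=(0.977, -0.313)
t=0.020: state=(0.974, -0.345)
t=0.030: state=(0.970, -0.377)
continuing one RK4 step at a time; state shown every 10 steps (Δt=0.1):
t=0.100: state=(0.936, -0.595)
t=0.200: state=(0.862, -0.881)
t=0.300: state=(0.761, -1.132)
t=0.400: state=(0.637, -1.338)
t=0.500: state=(0.495, -1.493)
t=0.600: state=(0.341, -1.589)
t=0.700: state=(0.180, -1.621)
t=0.800: state=(0.019, -1.588)
t=0.900: state=(-0.136, -1.493)
t=1.000: state=(-0.278, -1.344)
t=1.100: state=(-0.403, -1.151)
t=1.200: state=(-0.507, -0.923)
t=1.300: state=(-0.587, -0.674)
t=1.400: state=(-0.642, -0.413)
t=1.500: state=(-0.670, -0.151)
t=1.600: state=(-0.672, 0.105)
t=1.700: state=(-0.649, 0.345)
t=1.800: state=(-0.604, 0.565)
t=1.900: state=(-0.537, 0.755)
t=2.000: state=(-0.454, 0.912)
t=2.100: state=(-0.356, 1.029)
t=2.200: state=(-0.249, 1.102)
t=2.300: state=(-0.137, 1.130)
t=2.320: state=(-0.115, 1.130)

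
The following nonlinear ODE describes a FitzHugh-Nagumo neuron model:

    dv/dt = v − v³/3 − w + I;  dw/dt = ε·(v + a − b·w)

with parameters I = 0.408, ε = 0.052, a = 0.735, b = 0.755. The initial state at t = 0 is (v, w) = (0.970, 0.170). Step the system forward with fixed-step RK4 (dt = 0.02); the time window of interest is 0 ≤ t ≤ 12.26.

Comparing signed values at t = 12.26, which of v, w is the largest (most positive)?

t=0.000: state=(0.970, 0.170)
step 1 (dt=0.02): k1=(0.904, 0.082), k2=(0.903, 0.082), k3=(0.903, 0.082), k4=(0.903, 0.083); state += dt/6·(k1+2k2+2k3+k4)
t=0.020: state=(0.988, 0.172)
t=0.040: state=(1.006, 0.173)
t=0.060: state=(1.024, 0.175)
continuing one RK4 step at a time; state shown every 25 steps (Δt=0.5):
t=0.500: state=(1.384, 0.216)
t=1.000: state=(1.634, 0.270)
t=1.500: state=(1.728, 0.327)
t=2.000: state=(1.745, 0.385)
t=2.500: state=(1.734, 0.441)
t=3.000: state=(1.712, 0.496)
t=3.500: state=(1.686, 0.549)
t=4.000: state=(1.659, 0.600)
t=4.500: state=(1.631, 0.650)
t=5.000: state=(1.602, 0.698)
t=5.500: state=(1.573, 0.744)
t=6.000: state=(1.542, 0.788)
t=6.500: state=(1.511, 0.831)
t=7.000: state=(1.480, 0.873)
t=7.500: state=(1.447, 0.912)
t=8.000: state=(1.413, 0.950)
t=8.500: state=(1.377, 0.987)
t=9.000: state=(1.340, 1.021)
t=9.500: state=(1.302, 1.054)
t=10.000: state=(1.260, 1.086)
t=10.500: state=(1.216, 1.116)
t=11.000: state=(1.169, 1.144)
t=11.500: state=(1.117, 1.170)
t=12.000: state=(1.059, 1.194)
t=12.260: state=(1.026, 1.206)
compare at T: v=1.026, w=1.206

largest component: w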